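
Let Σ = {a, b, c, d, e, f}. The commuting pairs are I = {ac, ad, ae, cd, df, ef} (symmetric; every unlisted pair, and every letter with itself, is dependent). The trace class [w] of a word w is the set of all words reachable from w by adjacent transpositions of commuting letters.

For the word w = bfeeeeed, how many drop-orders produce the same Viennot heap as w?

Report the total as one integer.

7

0(b) covers ∅
1(f) covers 0:b
2(e) covers 0:b
3(e) covers 2:e
4(e) covers 3:e
5(e) covers 4:e
6(e) covers 5:e
7(d) covers 6:e
floor of heap: 0:b
completions by unplaced set U, small U first (add the entries for U minus each lowest piece of U):
  |U|=1: {1}:1  {7}:1
  |U|=2: {1,7}:2  {6,7}:1
  |U|=3: {1,6,7}:3  {5,6,7}:1
  |U|=4: {1,5,6,7}:4  {4,5,6,7}:1
  |U|=5: {1,4,5,6,7}:5  {3,4,5,6,7}:1
  |U|=6: {1,3,4,5,6,7}:6  {2,3,4,5,6,7}:1
  start at 0(b): 7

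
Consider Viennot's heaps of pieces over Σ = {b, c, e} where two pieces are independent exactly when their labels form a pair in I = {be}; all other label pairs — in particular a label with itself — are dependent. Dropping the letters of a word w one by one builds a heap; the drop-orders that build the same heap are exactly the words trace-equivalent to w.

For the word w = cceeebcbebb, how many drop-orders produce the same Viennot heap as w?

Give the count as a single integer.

16

#0=c has no predecessor
#1=c depends on [0:c]
#2=e depends on [1:c]
#3=e depends on [2:e]
#4=e depends on [3:e]
#5=b depends on [1:c]
#6=c depends on [4:e, 5:b]
#7=b depends on [6:c]
#8=e depends on [6:c]
#9=b depends on [7:b]
#10=b depends on [9:b]
sources: [0:c]
N(rest) = Σ N(rest − s) over sources s of rest; N(one piece) = 1:
  size 1 → [8]=1  [10]=1
  size 2 → [8,10]=2  [9,10]=1
  size 3 → [7,9,10]=1  [8,9,10]=3
  size 4 → [7,8,9,10]=4
  size 5 → [6,7,8,9,10]=4
  size 6 → [4,6,7,8,9,10]=4  [5,6,7,8,9,10]=4
  size 7 → [3,4,6,7,8,9,10]=4  [4,5,6,7,8,9,10]=8
  size 8 → [2,3,4,6,7,8,9,10]=4  [3,4,5,6,7,8,9,10]=12
  size 9 → [2,3,4,5,6,7,8,9,10]=16
  first=0(c) contributes 16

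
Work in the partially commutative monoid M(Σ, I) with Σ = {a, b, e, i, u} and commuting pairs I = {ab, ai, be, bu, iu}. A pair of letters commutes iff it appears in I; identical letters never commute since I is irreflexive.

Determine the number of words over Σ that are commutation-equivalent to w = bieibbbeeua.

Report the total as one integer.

0(b) covers ∅
1(i) covers 0:b
2(e) covers 1:i
3(i) covers 2:e
4(b) covers 3:i
5(b) covers 4:b
6(b) covers 5:b
7(e) covers 3:i
8(e) covers 7:e
9(u) covers 8:e
10(a) covers 9:u
floor of heap: 0:b
completions by unplaced set U, small U first (add the entries for U minus each lowest piece of U):
  |U|=1: {6}:1  {10}:1
  |U|=2: {5,6}:1  {6,10}:2  {9,10}:1
  |U|=3: {4,5,6}:1  {5,6,10}:3  {6,9,10}:3  {8,9,10}:1
  |U|=4: {4,5,6,10}:4  {5,6,9,10}:6  {6,8,9,10}:4  {7,8,9,10}:1
  |U|=5: {4,5,6,9,10}:10  {5,6,8,9,10}:10  {6,7,8,9,10}:5
  |U|=6: {4,5,6,8,9,10}:20  {5,6,7,8,9,10}:15
  |U|=7: {4,5,6,7,8,9,10}:35
  |U|=8: {3,4,5,6,7,8,9,10}:35
  |U|=9: {2,3,4,5,6,7,8,9,10}:35
  start at 0(b): 35

35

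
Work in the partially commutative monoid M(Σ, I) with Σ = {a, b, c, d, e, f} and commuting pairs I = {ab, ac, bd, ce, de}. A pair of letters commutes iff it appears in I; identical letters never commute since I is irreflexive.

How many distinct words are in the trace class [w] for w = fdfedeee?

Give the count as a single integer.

drop 0:f onto floor
drop 1:d onto {0:f}
drop 2:f onto {1:d}
drop 3:e onto {2:f}
drop 4:d onto {2:f}
drop 5:e onto {3:e}
drop 6:e onto {5:e}
drop 7:e onto {6:e}
ground layer = {0:f}
drop-orders for the pieces not yet dropped (sum over which currently-grounded one goes next):
  1 to go: {4} 1  {7} 1
  2 to go: {4,7} 2  {6,7} 1
  3 to go: {4,6,7} 3  {5,6,7} 1
  4 to go: {3,5,6,7} 1  {4,5,6,7} 4
  5 to go: {3,4,5,6,7} 5
  6 to go: {2,3,4,5,6,7} 5
  if 0:f drops first: 5 orders

5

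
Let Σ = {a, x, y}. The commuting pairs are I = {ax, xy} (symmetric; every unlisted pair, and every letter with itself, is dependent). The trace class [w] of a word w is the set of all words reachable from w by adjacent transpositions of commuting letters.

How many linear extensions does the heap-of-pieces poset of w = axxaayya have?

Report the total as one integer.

piece 0:a — minimal
piece 1:x — minimal
piece 2:x rests on {1:x}
piece 3:a rests on {0:a}
piece 4:a rests on {3:a}
piece 5:y rests on {4:a}
piece 6:y rests on {5:y}
piece 7:a rests on {6:y}
minimal pieces: {0:a, 1:x}
ways to finish when only these pieces remain (= sum over removing one remaining piece with nothing left below it):
  1 left: {2}→1  {7}→1
  2 left: {1,2}→1  {2,7}→2  {6,7}→1
  3 left: {1,2,7}→3  {2,6,7}→3  {5,6,7}→1
  4 left: {1,2,6,7}→6  {2,5,6,7}→4  {4,5,6,7}→1
  5 left: {1,2,5,6,7}→10  {2,4,5,6,7}→5  {3,4,5,6,7}→1
  6 left: {0,3,4,5,6,7}→1  {1,2,4,5,6,7}→15  {2,3,4,5,6,7}→6
  placing 0:a first → 21 extensions
  placing 1:x first → 7 extensions
total linear extensions = 28

28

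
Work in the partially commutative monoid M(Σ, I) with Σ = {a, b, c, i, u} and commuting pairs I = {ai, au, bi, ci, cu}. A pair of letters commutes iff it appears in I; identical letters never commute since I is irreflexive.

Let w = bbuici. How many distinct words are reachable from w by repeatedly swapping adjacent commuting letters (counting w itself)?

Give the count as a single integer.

0(b) covers ∅
1(b) covers 0:b
2(u) covers 1:b
3(i) covers 2:u
4(c) covers 1:b
5(i) covers 3:i
floor of heap: 0:b
completions by unplaced set U, small U first (add the entries for U minus each lowest piece of U):
  |U|=1: {4}:1  {5}:1
  |U|=2: {3,5}:1  {4,5}:2
  |U|=3: {2,3,5}:1  {3,4,5}:3
  |U|=4: {2,3,4,5}:4
  start at 0(b): 4

4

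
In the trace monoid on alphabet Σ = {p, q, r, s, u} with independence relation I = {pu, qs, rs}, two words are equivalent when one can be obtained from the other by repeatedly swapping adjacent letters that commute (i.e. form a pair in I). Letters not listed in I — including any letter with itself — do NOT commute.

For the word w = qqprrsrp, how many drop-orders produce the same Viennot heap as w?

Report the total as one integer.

4

0(q) covers ∅
1(q) covers 0:q
2(p) covers 1:q
3(r) covers 2:p
4(r) covers 3:r
5(s) covers 2:p
6(r) covers 4:r
7(p) covers 5:s, 6:r
floor of heap: 0:q
completions by unplaced set U, small U first (add the entries for U minus each lowest piece of U):
  |U|=1: {7}:1
  |U|=2: {5,7}:1  {6,7}:1
  |U|=3: {4,6,7}:1  {5,6,7}:2
  |U|=4: {3,4,6,7}:1  {4,5,6,7}:3
  |U|=5: {3,4,5,6,7}:4
  |U|=6: {2,3,4,5,6,7}:4
  start at 0(q): 4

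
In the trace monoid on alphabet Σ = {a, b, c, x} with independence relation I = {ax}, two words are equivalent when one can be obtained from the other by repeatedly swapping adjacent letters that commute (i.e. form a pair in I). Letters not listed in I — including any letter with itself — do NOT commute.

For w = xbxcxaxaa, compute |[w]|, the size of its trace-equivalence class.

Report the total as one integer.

0(x) covers ∅
1(b) covers 0:x
2(x) covers 1:b
3(c) covers 2:x
4(x) covers 3:c
5(a) covers 3:c
6(x) covers 4:x
7(a) covers 5:a
8(a) covers 7:a
floor of heap: 0:x
completions by unplaced set U, small U first (add the entries for U minus each lowest piece of U):
  |U|=1: {6}:1  {8}:1
  |U|=2: {4,6}:1  {6,8}:2  {7,8}:1
  |U|=3: {4,6,8}:3  {5,7,8}:1  {6,7,8}:3
  |U|=4: {4,6,7,8}:6  {5,6,7,8}:4
  |U|=5: {4,5,6,7,8}:10
  |U|=6: {3,4,5,6,7,8}:10
  |U|=7: {2,3,4,5,6,7,8}:10
  start at 0(x): 10

10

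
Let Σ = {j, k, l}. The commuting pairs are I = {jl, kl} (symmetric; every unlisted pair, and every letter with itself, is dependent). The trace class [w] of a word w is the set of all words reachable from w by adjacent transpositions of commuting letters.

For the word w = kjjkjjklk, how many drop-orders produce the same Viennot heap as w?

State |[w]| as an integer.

9

#0=k has no predecessor
#1=j depends on [0:k]
#2=j depends on [1:j]
#3=k depends on [2:j]
#4=j depends on [3:k]
#5=j depends on [4:j]
#6=k depends on [5:j]
#7=l has no predecessor
#8=k depends on [6:k]
sources: [0:k, 7:l]
N(rest) = Σ N(rest − s) over sources s of rest; N(one piece) = 1:
  size 1 → [7]=1  [8]=1
  size 2 → [6,8]=1  [7,8]=2
  size 3 → [5,6,8]=1  [6,7,8]=3
  size 4 → [4,5,6,8]=1  [5,6,7,8]=4
  size 5 → [3,4,5,6,8]=1  [4,5,6,7,8]=5
  size 6 → [2,3,4,5,6,8]=1  [3,4,5,6,7,8]=6
  size 7 → [1,2,3,4,5,6,8]=1  [2,3,4,5,6,7,8]=7
  first=0(k) contributes 8
  first=7(l) contributes 1
|[w]| = 9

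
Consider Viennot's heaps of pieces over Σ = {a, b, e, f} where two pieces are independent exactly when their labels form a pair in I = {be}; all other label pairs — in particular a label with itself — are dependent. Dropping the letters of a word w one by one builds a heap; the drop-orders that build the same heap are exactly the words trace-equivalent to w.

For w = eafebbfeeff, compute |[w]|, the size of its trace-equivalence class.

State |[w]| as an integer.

0(e) covers ∅
1(a) covers 0:e
2(f) covers 1:a
3(e) covers 2:f
4(b) covers 2:f
5(b) covers 4:b
6(f) covers 3:e, 5:b
7(e) covers 6:f
8(e) covers 7:e
9(f) covers 8:e
10(f) covers 9:f
floor of heap: 0:e
completions by unplaced set U, small U first (add the entries for U minus each lowest piece of U):
  |U|=1: {10}:1
  |U|=2: {9,10}:1
  |U|=3: {8,9,10}:1
  |U|=4: {7,8,9,10}:1
  |U|=5: {6,7,8,9,10}:1
  |U|=6: {3,6,7,8,9,10}:1  {5,6,7,8,9,10}:1
  |U|=7: {3,5,6,7,8,9,10}:2  {4,5,6,7,8,9,10}:1
  |U|=8: {3,4,5,6,7,8,9,10}:3
  |U|=9: {2,3,4,5,6,7,8,9,10}:3
  start at 0(e): 3

3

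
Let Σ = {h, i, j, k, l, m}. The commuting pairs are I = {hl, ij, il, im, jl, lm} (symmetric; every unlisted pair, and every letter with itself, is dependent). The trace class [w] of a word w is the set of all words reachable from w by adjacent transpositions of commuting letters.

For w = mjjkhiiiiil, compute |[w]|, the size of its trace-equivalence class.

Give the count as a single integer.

7

#0=m has no predecessor
#1=j depends on [0:m]
#2=j depends on [1:j]
#3=k depends on [2:j]
#4=h depends on [3:k]
#5=i depends on [4:h]
#6=i depends on [5:i]
#7=i depends on [6:i]
#8=i depends on [7:i]
#9=i depends on [8:i]
#10=l depends on [3:k]
sources: [0:m]
N(rest) = Σ N(rest − s) over sources s of rest; N(one piece) = 1:
  size 1 → [9]=1  [10]=1
  size 2 → [8,9]=1  [9,10]=2
  size 3 → [7,8,9]=1  [8,9,10]=3
  size 4 → [6,7,8,9]=1  [7,8,9,10]=4
  size 5 → [5,6,7,8,9]=1  [6,7,8,9,10]=5
  size 6 → [4,5,6,7,8,9]=1  [5,6,7,8,9,10]=6
  size 7 → [4,5,6,7,8,9,10]=7
  size 8 → [3,4,5,6,7,8,9,10]=7
  size 9 → [2,3,4,5,6,7,8,9,10]=7
  first=0(m) contributes 7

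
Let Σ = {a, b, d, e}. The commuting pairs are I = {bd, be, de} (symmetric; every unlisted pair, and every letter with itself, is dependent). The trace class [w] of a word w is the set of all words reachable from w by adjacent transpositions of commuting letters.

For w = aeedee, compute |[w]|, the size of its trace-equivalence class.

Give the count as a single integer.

0(a) covers ∅
1(e) covers 0:a
2(e) covers 1:e
3(d) covers 0:a
4(e) covers 2:e
5(e) covers 4:e
floor of heap: 0:a
completions by unplaced set U, small U first (add the entries for U minus each lowest piece of U):
  |U|=1: {3}:1  {5}:1
  |U|=2: {3,5}:2  {4,5}:1
  |U|=3: {2,4,5}:1  {3,4,5}:3
  |U|=4: {1,2,4,5}:1  {2,3,4,5}:4
  start at 0(a): 5

5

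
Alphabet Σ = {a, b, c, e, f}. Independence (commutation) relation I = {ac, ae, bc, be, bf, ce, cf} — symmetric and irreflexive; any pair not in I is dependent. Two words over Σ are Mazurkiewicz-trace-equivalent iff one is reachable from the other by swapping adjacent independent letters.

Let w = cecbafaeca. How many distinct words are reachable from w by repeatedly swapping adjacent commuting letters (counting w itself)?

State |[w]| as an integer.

1080

0(c) covers ∅
1(e) covers ∅
2(c) covers 0:c
3(b) covers ∅
4(a) covers 3:b
5(f) covers 1:e, 4:a
6(a) covers 5:f
7(e) covers 5:f
8(c) covers 2:c
9(a) covers 6:a
floor of heap: 0:c, 1:e, 3:b
completions by unplaced set U, small U first (add the entries for U minus each lowest piece of U):
  |U|=1: {7}:1  {8}:1  {9}:1
  |U|=2: {2,8}:1  {6,9}:1  {7,8}:2  {7,9}:2  {8,9}:2
  |U|=3: {0,2,8}:1  {2,7,8}:3  {2,8,9}:3  {6,7,9}:3  {6,8,9}:3  {7,8,9}:6
  |U|=4: {0,2,7,8}:4  {0,2,8,9}:4  {2,6,8,9}:6  {2,7,8,9}:12  {5,6,7,9}:3  {6,7,8,9}:12
  |U|=5: {0,2,6,8,9}:10  {0,2,7,8,9}:20  {1,5,6,7,9}:3  {2,6,7,8,9}:30  {4,5,6,7,9}:3  {5,6,7,8,9}:15
  |U|=6: {0,2,6,7,8,9}:60  {1,4,5,6,7,9}:6  {1,5,6,7,8,9}:18  {2,5,6,7,8,9}:45  {3,4,5,6,7,9}:3  {4,5,6,7,8,9}:18
  |U|=7: {0,2,5,6,7,8,9}:105  {1,2,5,6,7,8,9}:63  {1,3,4,5,6,7,9}:9  {1,4,5,6,7,8,9}:42  {2,4,5,6,7,8,9}:63  {3,4,5,6,7,8,9}:21
  |U|=8: {0,1,2,5,6,7,8,9}:168  {0,2,4,5,6,7,8,9}:168  {1,2,4,5,6,7,8,9}:168  {1,3,4,5,6,7,8,9}:72  {2,3,4,5,6,7,8,9}:84
  start at 0(c): 324
  start at 1(e): 252
  start at 3(b): 504
sum over floor = 1080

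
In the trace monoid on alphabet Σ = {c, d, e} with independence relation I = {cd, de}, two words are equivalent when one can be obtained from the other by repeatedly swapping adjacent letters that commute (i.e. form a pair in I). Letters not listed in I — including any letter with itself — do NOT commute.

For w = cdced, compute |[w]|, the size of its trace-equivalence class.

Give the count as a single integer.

10

piece 0:c — minimal
piece 1:d — minimal
piece 2:c rests on {0:c}
piece 3:e rests on {2:c}
piece 4:d rests on {1:d}
minimal pieces: {0:c, 1:d}
ways to finish when only these pieces remain (= sum over removing one remaining piece with nothing left below it):
  1 left: {3}→1  {4}→1
  2 left: {1,4}→1  {2,3}→1  {3,4}→2
  3 left: {0,2,3}→1  {1,3,4}→3  {2,3,4}→3
  placing 0:c first → 6 extensions
  placing 1:d first → 4 extensions
total linear extensions = 10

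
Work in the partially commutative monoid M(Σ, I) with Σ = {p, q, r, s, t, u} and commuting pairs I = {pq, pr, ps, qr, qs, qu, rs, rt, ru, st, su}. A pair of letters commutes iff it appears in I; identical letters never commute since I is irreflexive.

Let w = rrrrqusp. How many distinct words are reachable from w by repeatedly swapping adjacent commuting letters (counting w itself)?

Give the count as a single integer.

0(r) covers ∅
1(r) covers 0:r
2(r) covers 1:r
3(r) covers 2:r
4(q) covers ∅
5(u) covers ∅
6(s) covers ∅
7(p) covers 5:u
floor of heap: 0:r, 4:q, 5:u, 6:s
completions by unplaced set U, small U first (add the entries for U minus each lowest piece of U):
  |U|=1: {3}:1  {4}:1  {6}:1  {7}:1
  |U|=2: {2,3}:1  {3,4}:2  {3,6}:2  {3,7}:2  {4,6}:2  {4,7}:2  {5,7}:1  {6,7}:2
  |U|=3: {1,2,3}:1  {2,3,4}:3  {2,3,6}:3  {2,3,7}:3  {3,4,6}:6  {3,4,7}:6  {3,5,7}:3  {3,6,7}:6  {4,5,7}:3  {4,6,7}:6  {5,6,7}:3
  |U|=4: {0,1,2,3}:1  {1,2,3,4}:4  {1,2,3,6}:4  {1,2,3,7}:4  {2,3,4,6}:12  {2,3,4,7}:12  {2,3,5,7}:6  {2,3,6,7}:12  {3,4,5,7}:12  {3,4,6,7}:24  {3,5,6,7}:12  {4,5,6,7}:12
  |U|=5: {0,1,2,3,4}:5  {0,1,2,3,6}:5  {0,1,2,3,7}:5  {1,2,3,4,6}:20  {1,2,3,4,7}:20  {1,2,3,5,7}:10  {1,2,3,6,7}:20  {2,3,4,5,7}:30  {2,3,4,6,7}:60  {2,3,5,6,7}:30  {3,4,5,6,7}:60
  |U|=6: {0,1,2,3,4,6}:30  {0,1,2,3,4,7}:30  {0,1,2,3,5,7}:15  {0,1,2,3,6,7}:30  {1,2,3,4,5,7}:60  {1,2,3,4,6,7}:120  {1,2,3,5,6,7}:60  {2,3,4,5,6,7}:180
  start at 0(r): 420
  start at 4(q): 105
  start at 5(u): 210
  start at 6(s): 105
sum over floor = 840

840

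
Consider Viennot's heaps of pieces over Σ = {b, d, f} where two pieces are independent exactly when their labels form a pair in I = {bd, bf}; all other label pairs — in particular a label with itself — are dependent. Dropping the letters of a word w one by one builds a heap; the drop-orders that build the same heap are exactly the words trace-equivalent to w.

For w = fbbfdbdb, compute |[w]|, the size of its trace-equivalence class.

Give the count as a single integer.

drop 0:f onto floor
drop 1:b onto floor
drop 2:b onto {1:b}
drop 3:f onto {0:f}
drop 4:d onto {3:f}
drop 5:b onto {2:b}
drop 6:d onto {4:d}
drop 7:b onto {5:b}
ground layer = {0:f, 1:b}
drop-orders for the pieces not yet dropped (sum over which currently-grounded one goes next):
  1 to go: {6} 1  {7} 1
  2 to go: {4,6} 1  {5,7} 1  {6,7} 2
  3 to go: {2,5,7} 1  {3,4,6} 1  {4,6,7} 3  {5,6,7} 3
  4 to go: {0,3,4,6} 1  {1,2,5,7} 1  {2,5,6,7} 4  {3,4,6,7} 4  {4,5,6,7} 6
  5 to go: {0,3,4,6,7} 5  {1,2,5,6,7} 5  {2,4,5,6,7} 10  {3,4,5,6,7} 10
  6 to go: {0,3,4,5,6,7} 15  {1,2,4,5,6,7} 15  {2,3,4,5,6,7} 20
  if 0:f drops first: 35 orders
  if 1:b drops first: 35 orders
heap linearizations: 70

70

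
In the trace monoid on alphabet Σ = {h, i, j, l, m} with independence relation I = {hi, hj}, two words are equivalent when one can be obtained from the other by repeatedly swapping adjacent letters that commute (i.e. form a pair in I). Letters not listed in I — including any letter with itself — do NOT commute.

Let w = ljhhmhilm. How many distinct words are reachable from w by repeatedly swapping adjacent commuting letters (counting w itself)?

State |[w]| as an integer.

piece 0:l — minimal
piece 1:j rests on {0:l}
piece 2:h rests on {0:l}
piece 3:h rests on {2:h}
piece 4:m rests on {1:j, 3:h}
piece 5:h rests on {4:m}
piece 6:i rests on {4:m}
piece 7:l rests on {5:h, 6:i}
piece 8:m rests on {7:l}
minimal pieces: {0:l}
ways to finish when only these pieces remain (= sum over removing one remaining piece with nothing left below it):
  1 left: {8}→1
  2 left: {7,8}→1
  3 left: {5,7,8}→1  {6,7,8}→1
  4 left: {5,6,7,8}→2
  5 left: {4,5,6,7,8}→2
  6 left: {1,4,5,6,7,8}→2  {3,4,5,6,7,8}→2
  7 left: {1,3,4,5,6,7,8}→4  {2,3,4,5,6,7,8}→2
  placing 0:l first → 6 extensions

6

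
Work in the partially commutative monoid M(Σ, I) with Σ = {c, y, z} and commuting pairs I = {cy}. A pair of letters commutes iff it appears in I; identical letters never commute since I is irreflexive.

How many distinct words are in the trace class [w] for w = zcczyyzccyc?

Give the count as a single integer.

piece 0:z — minimal
piece 1:c rests on {0:z}
piece 2:c rests on {1:c}
piece 3:z rests on {2:c}
piece 4:y rests on {3:z}
piece 5:y rests on {4:y}
piece 6:z rests on {5:y}
piece 7:c rests on {6:z}
piece 8:c rests on {7:c}
piece 9:y rests on {6:z}
piece 10:c rests on {8:c}
minimal pieces: {0:z}
ways to finish when only these pieces remain (= sum over removing one remaining piece with nothing left below it):
  1 left: {9}→1  {10}→1
  2 left: {8,10}→1  {9,10}→2
  3 left: {7,8,10}→1  {8,9,10}→3
  4 left: {7,8,9,10}→4
  5 left: {6,7,8,9,10}→4
  6 left: {5,6,7,8,9,10}→4
  7 left: {4,5,6,7,8,9,10}→4
  8 left: {3,4,5,6,7,8,9,10}→4
  9 left: {2,3,4,5,6,7,8,9,10}→4
  placing 0:z first → 4 extensions

4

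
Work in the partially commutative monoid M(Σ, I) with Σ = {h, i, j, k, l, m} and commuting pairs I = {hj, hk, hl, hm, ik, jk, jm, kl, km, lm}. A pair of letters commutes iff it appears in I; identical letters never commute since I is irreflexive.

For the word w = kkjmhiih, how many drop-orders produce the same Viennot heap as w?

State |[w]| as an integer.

168

piece 0:k — minimal
piece 1:k rests on {0:k}
piece 2:j — minimal
piece 3:m — minimal
piece 4:h — minimal
piece 5:i rests on {2:j, 3:m, 4:h}
piece 6:i rests on {5:i}
piece 7:h rests on {6:i}
minimal pieces: {0:k, 2:j, 3:m, 4:h}
ways to finish when only these pieces remain (= sum over removing one remaining piece with nothing left below it):
  1 left: {1}→1  {7}→1
  2 left: {0,1}→1  {1,7}→2  {6,7}→1
  3 left: {0,1,7}→3  {1,6,7}→3  {5,6,7}→1
  4 left: {0,1,6,7}→6  {1,5,6,7}→4  {2,5,6,7}→1  {3,5,6,7}→1  {4,5,6,7}→1
  5 left: {0,1,5,6,7}→10  {1,2,5,6,7}→5  {1,3,5,6,7}→5  {1,4,5,6,7}→5  {2,3,5,6,7}→2  {2,4,5,6,7}→2  {3,4,5,6,7}→2
  6 left: {0,1,2,5,6,7}→15  {0,1,3,5,6,7}→15  {0,1,4,5,6,7}→15  {1,2,3,5,6,7}→12  {1,2,4,5,6,7}→12  {1,3,4,5,6,7}→12  {2,3,4,5,6,7}→6
  placing 0:k first → 42 extensions
  placing 2:j first → 42 extensions
  placing 3:m first → 42 extensions
  placing 4:h first → 42 extensions
total linear extensions = 168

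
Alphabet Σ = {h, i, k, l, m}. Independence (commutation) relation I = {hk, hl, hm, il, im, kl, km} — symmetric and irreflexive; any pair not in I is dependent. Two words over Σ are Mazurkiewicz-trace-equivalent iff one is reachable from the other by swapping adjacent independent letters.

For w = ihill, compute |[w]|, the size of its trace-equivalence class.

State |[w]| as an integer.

piece 0:i — minimal
piece 1:h rests on {0:i}
piece 2:i rests on {1:h}
piece 3:l — minimal
piece 4:l rests on {3:l}
minimal pieces: {0:i, 3:l}
ways to finish when only these pieces remain (= sum over removing one remaining piece with nothing left below it):
  1 left: {2}→1  {4}→1
  2 left: {1,2}→1  {2,4}→2  {3,4}→1
  3 left: {0,1,2}→1  {1,2,4}→3  {2,3,4}→3
  placing 0:i first → 6 extensions
  placing 3:l first → 4 extensions
total linear extensions = 10

10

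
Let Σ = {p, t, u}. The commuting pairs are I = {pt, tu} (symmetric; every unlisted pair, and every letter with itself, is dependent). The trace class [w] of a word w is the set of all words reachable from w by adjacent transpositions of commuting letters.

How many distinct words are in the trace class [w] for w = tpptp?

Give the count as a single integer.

10

drop 0:t onto floor
drop 1:p onto floor
drop 2:p onto {1:p}
drop 3:t onto {0:t}
drop 4:p onto {2:p}
ground layer = {0:t, 1:p}
drop-orders for the pieces not yet dropped (sum over which currently-grounded one goes next):
  1 to go: {3} 1  {4} 1
  2 to go: {0,3} 1  {2,4} 1  {3,4} 2
  3 to go: {0,3,4} 3  {1,2,4} 1  {2,3,4} 3
  if 0:t drops first: 4 orders
  if 1:p drops first: 6 orders
heap linearizations: 10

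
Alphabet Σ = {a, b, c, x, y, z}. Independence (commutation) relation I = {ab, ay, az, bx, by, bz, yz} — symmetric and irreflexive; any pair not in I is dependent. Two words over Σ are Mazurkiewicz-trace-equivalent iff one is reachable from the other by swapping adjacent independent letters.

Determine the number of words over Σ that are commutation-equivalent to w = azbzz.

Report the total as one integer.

piece 0:a — minimal
piece 1:z — minimal
piece 2:b — minimal
piece 3:z rests on {1:z}
piece 4:z rests on {3:z}
minimal pieces: {0:a, 1:z, 2:b}
ways to finish when only these pieces remain (= sum over removing one remaining piece with nothing left below it):
  1 left: {0}→1  {2}→1  {4}→1
  2 left: {0,2}→2  {0,4}→2  {2,4}→2  {3,4}→1
  3 left: {0,2,4}→6  {0,3,4}→3  {1,3,4}→1  {2,3,4}→3
  placing 0:a first → 4 extensions
  placing 1:z first → 12 extensions
  placing 2:b first → 4 extensions
total linear extensions = 20

20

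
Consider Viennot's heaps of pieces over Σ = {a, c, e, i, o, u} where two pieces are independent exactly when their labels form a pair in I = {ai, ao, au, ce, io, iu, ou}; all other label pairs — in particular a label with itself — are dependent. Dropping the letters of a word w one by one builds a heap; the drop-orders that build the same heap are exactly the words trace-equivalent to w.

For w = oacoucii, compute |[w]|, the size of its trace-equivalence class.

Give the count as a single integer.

piece 0:o — minimal
piece 1:a — minimal
piece 2:c rests on {0:o, 1:a}
piece 3:o rests on {2:c}
piece 4:u rests on {2:c}
piece 5:c rests on {3:o, 4:u}
piece 6:i rests on {5:c}
piece 7:i rests on {6:i}
minimal pieces: {0:o, 1:a}
ways to finish when only these pieces remain (= sum over removing one remaining piece with nothing left below it):
  1 left: {7}→1
  2 left: {6,7}→1
  3 left: {5,6,7}→1
  4 left: {3,5,6,7}→1  {4,5,6,7}→1
  5 left: {3,4,5,6,7}→2
  6 left: {2,3,4,5,6,7}→2
  placing 0:o first → 2 extensions
  placing 1:a first → 2 extensions
total linear extensions = 4

4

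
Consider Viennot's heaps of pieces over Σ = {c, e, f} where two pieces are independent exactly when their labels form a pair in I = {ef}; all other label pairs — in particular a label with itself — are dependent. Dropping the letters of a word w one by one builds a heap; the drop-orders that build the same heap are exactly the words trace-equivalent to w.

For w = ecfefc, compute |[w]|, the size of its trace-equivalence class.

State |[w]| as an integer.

piece 0:e — minimal
piece 1:c rests on {0:e}
piece 2:f rests on {1:c}
piece 3:e rests on {1:c}
piece 4:f rests on {2:f}
piece 5:c rests on {3:e, 4:f}
minimal pieces: {0:e}
ways to finish when only these pieces remain (= sum over removing one remaining piece with nothing left below it):
  1 left: {5}→1
  2 left: {3,5}→1  {4,5}→1
  3 left: {2,4,5}→1  {3,4,5}→2
  4 left: {2,3,4,5}→3
  placing 0:e first → 3 extensions

3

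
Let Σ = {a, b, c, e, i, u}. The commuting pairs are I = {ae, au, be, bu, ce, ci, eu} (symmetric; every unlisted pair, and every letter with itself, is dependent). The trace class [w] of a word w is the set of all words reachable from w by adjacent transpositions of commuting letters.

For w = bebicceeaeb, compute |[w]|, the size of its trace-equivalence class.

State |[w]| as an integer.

235

0(b) covers ∅
1(e) covers ∅
2(b) covers 0:b
3(i) covers 1:e, 2:b
4(c) covers 2:b
5(c) covers 4:c
6(e) covers 3:i
7(e) covers 6:e
8(a) covers 3:i, 5:c
9(e) covers 7:e
10(b) covers 8:a
floor of heap: 0:b, 1:e
completions by unplaced set U, small U first (add the entries for U minus each lowest piece of U):
  |U|=1: {9}:1  {10}:1
  |U|=2: {7,9}:1  {8,10}:1  {9,10}:2
  |U|=3: {5,8,10}:1  {6,7,9}:1  {7,9,10}:3  {8,9,10}:3
  |U|=4: {4,5,8,10}:1  {5,8,9,10}:4  {6,7,9,10}:4  {7,8,9,10}:6
  |U|=5: {4,5,8,9,10}:5  {5,7,8,9,10}:10  {6,7,8,9,10}:10
  |U|=6: {3,6,7,8,9,10}:10  {4,5,7,8,9,10}:15  {5,6,7,8,9,10}:20
  |U|=7: {1,3,6,7,8,9,10}:10  {3,5,6,7,8,9,10}:30  {4,5,6,7,8,9,10}:35
  |U|=8: {1,3,5,6,7,8,9,10}:40  {3,4,5,6,7,8,9,10}:65
  |U|=9: {1,3,4,5,6,7,8,9,10}:105  {2,3,4,5,6,7,8,9,10}:65
  start at 0(b): 170
  start at 1(e): 65
sum over floor = 235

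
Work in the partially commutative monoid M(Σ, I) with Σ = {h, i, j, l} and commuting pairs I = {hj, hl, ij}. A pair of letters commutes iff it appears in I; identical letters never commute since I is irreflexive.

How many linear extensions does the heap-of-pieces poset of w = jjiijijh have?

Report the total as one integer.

70

piece 0:j — minimal
piece 1:j rests on {0:j}
piece 2:i — minimal
piece 3:i rests on {2:i}
piece 4:j rests on {1:j}
piece 5:i rests on {3:i}
piece 6:j rests on {4:j}
piece 7:h rests on {5:i}
minimal pieces: {0:j, 2:i}
ways to finish when only these pieces remain (= sum over removing one remaining piece with nothing left below it):
  1 left: {6}→1  {7}→1
  2 left: {4,6}→1  {5,7}→1  {6,7}→2
  3 left: {1,4,6}→1  {3,5,7}→1  {4,6,7}→3  {5,6,7}→3
  4 left: {0,1,4,6}→1  {1,4,6,7}→4  {2,3,5,7}→1  {3,5,6,7}→4  {4,5,6,7}→6
  5 left: {0,1,4,6,7}→5  {1,4,5,6,7}→10  {2,3,5,6,7}→5  {3,4,5,6,7}→10
  6 left: {0,1,4,5,6,7}→15  {1,3,4,5,6,7}→20  {2,3,4,5,6,7}→15
  placing 0:j first → 35 extensions
  placing 2:i first → 35 extensions
total linear extensions = 70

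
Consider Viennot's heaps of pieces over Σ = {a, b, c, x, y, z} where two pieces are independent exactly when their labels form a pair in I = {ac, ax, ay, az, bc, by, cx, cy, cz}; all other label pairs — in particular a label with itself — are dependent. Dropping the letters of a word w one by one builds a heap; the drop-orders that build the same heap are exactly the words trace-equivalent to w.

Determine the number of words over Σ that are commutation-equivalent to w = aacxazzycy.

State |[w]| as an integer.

2520

0(a) covers ∅
1(a) covers 0:a
2(c) covers ∅
3(x) covers ∅
4(a) covers 1:a
5(z) covers 3:x
6(z) covers 5:z
7(y) covers 6:z
8(c) covers 2:c
9(y) covers 7:y
floor of heap: 0:a, 2:c, 3:x
completions by unplaced set U, small U first (add the entries for U minus each lowest piece of U):
  |U|=1: {4}:1  {8}:1  {9}:1
  |U|=2: {1,4}:1  {2,8}:1  {4,8}:2  {4,9}:2  {7,9}:1  {8,9}:2
  |U|=3: {0,1,4}:1  {1,4,8}:3  {1,4,9}:3  {2,4,8}:3  {2,8,9}:3  {4,7,9}:3  {4,8,9}:6  {6,7,9}:1  {7,8,9}:3
  |U|=4: {0,1,4,8}:4  {0,1,4,9}:4  {1,2,4,8}:6  {1,4,7,9}:6  {1,4,8,9}:12  {2,4,8,9}:12  {2,7,8,9}:6  {4,6,7,9}:4  {4,7,8,9}:12  {5,6,7,9}:1  {6,7,8,9}:4
  |U|=5: {0,1,2,4,8}:10  {0,1,4,7,9}:10  {0,1,4,8,9}:20  {1,2,4,8,9}:30  {1,4,6,7,9}:10  {1,4,7,8,9}:30  {2,4,7,8,9}:30  {2,6,7,8,9}:10  {3,5,6,7,9}:1  {4,5,6,7,9}:5  {4,6,7,8,9}:20  {5,6,7,8,9}:5
  |U|=6: {0,1,2,4,8,9}:60  {0,1,4,6,7,9}:20  {0,1,4,7,8,9}:60  {1,2,4,7,8,9}:90  {1,4,5,6,7,9}:15  {1,4,6,7,8,9}:60  {2,4,6,7,8,9}:60  {2,5,6,7,8,9}:15  {3,4,5,6,7,9}:6  {3,5,6,7,8,9}:6  {4,5,6,7,8,9}:30
  |U|=7: {0,1,2,4,7,8,9}:210  {0,1,4,5,6,7,9}:35  {0,1,4,6,7,8,9}:140  {1,2,4,6,7,8,9}:210  {1,3,4,5,6,7,9}:21  {1,4,5,6,7,8,9}:105  {2,3,5,6,7,8,9}:21  {2,4,5,6,7,8,9}:105  {3,4,5,6,7,8,9}:42
  |U|=8: {0,1,2,4,6,7,8,9}:560  {0,1,3,4,5,6,7,9}:56  {0,1,4,5,6,7,8,9}:280  {1,2,4,5,6,7,8,9}:420  {1,3,4,5,6,7,8,9}:168  {2,3,4,5,6,7,8,9}:168
  start at 0(a): 756
  start at 2(c): 504
  start at 3(x): 1260
sum over floor = 2520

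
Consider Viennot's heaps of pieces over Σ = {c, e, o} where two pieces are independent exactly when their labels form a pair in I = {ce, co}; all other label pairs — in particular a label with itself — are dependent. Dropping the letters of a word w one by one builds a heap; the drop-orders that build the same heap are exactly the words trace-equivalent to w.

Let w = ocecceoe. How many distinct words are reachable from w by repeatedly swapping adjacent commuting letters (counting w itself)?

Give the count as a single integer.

#0=o has no predecessor
#1=c has no predecessor
#2=e depends on [0:o]
#3=c depends on [1:c]
#4=c depends on [3:c]
#5=e depends on [2:e]
#6=o depends on [5:e]
#7=e depends on [6:o]
sources: [0:o, 1:c]
N(rest) = Σ N(rest − s) over sources s of rest; N(one piece) = 1:
  size 1 → [4]=1  [7]=1
  size 2 → [3,4]=1  [4,7]=2  [6,7]=1
  size 3 → [1,3,4]=1  [3,4,7]=3  [4,6,7]=3  [5,6,7]=1
  size 4 → [1,3,4,7]=4  [2,5,6,7]=1  [3,4,6,7]=6  [4,5,6,7]=4
  size 5 → [0,2,5,6,7]=1  [1,3,4,6,7]=10  [2,4,5,6,7]=5  [3,4,5,6,7]=10
  size 6 → [0,2,4,5,6,7]=6  [1,3,4,5,6,7]=20  [2,3,4,5,6,7]=15
  first=0(o) contributes 35
  first=1(c) contributes 21
|[w]| = 56

56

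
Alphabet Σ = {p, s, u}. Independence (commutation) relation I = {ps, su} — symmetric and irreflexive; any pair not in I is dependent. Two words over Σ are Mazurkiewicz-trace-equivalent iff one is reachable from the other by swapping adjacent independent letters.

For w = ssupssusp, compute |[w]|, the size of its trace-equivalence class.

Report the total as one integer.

#0=s has no predecessor
#1=s depends on [0:s]
#2=u has no predecessor
#3=p depends on [2:u]
#4=s depends on [1:s]
#5=s depends on [4:s]
#6=u depends on [3:p]
#7=s depends on [5:s]
#8=p depends on [6:u]
sources: [0:s, 2:u]
N(rest) = Σ N(rest − s) over sources s of rest; N(one piece) = 1:
  size 1 → [7]=1  [8]=1
  size 2 → [5,7]=1  [6,8]=1  [7,8]=2
  size 3 → [3,6,8]=1  [4,5,7]=1  [5,7,8]=3  [6,7,8]=3
  size 4 → [1,4,5,7]=1  [2,3,6,8]=1  [3,6,7,8]=4  [4,5,7,8]=4  [5,6,7,8]=6
  size 5 → [0,1,4,5,7]=1  [1,4,5,7,8]=5  [2,3,6,7,8]=5  [3,5,6,7,8]=10  [4,5,6,7,8]=10
  size 6 → [0,1,4,5,7,8]=6  [1,4,5,6,7,8]=15  [2,3,5,6,7,8]=15  [3,4,5,6,7,8]=20
  size 7 → [0,1,4,5,6,7,8]=21  [1,3,4,5,6,7,8]=35  [2,3,4,5,6,7,8]=35
  first=0(s) contributes 70
  first=2(u) contributes 56
|[w]| = 126

126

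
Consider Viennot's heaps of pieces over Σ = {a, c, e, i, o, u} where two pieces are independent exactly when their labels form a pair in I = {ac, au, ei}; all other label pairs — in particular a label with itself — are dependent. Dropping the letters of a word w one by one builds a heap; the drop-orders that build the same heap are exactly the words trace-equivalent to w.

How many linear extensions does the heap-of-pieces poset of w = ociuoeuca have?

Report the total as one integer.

0(o) covers ∅
1(c) covers 0:o
2(i) covers 1:c
3(u) covers 2:i
4(o) covers 3:u
5(e) covers 4:o
6(u) covers 5:e
7(c) covers 6:u
8(a) covers 5:e
floor of heap: 0:o
completions by unplaced set U, small U first (add the entries for U minus each lowest piece of U):
  |U|=1: {7}:1  {8}:1
  |U|=2: {6,7}:1  {7,8}:2
  |U|=3: {6,7,8}:3
  |U|=4: {5,6,7,8}:3
  |U|=5: {4,5,6,7,8}:3
  |U|=6: {3,4,5,6,7,8}:3
  |U|=7: {2,3,4,5,6,7,8}:3
  start at 0(o): 3

3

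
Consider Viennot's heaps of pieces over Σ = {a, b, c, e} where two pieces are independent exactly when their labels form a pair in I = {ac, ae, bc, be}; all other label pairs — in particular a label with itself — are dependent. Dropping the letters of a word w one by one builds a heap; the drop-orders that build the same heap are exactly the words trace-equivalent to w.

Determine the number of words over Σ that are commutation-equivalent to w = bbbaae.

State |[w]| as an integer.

6

#0=b has no predecessor
#1=b depends on [0:b]
#2=b depends on [1:b]
#3=a depends on [2:b]
#4=a depends on [3:a]
#5=e has no predecessor
sources: [0:b, 5:e]
N(rest) = Σ N(rest − s) over sources s of rest; N(one piece) = 1:
  size 1 → [4]=1  [5]=1
  size 2 → [3,4]=1  [4,5]=2
  size 3 → [2,3,4]=1  [3,4,5]=3
  size 4 → [1,2,3,4]=1  [2,3,4,5]=4
  first=0(b) contributes 5
  first=5(e) contributes 1
|[w]| = 6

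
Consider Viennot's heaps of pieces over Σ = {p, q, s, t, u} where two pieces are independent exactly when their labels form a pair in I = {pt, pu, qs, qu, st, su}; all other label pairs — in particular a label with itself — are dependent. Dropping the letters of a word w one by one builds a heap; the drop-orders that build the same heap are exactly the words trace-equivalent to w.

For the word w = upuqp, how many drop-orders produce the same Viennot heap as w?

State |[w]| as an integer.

piece 0:u — minimal
piece 1:p — minimal
piece 2:u rests on {0:u}
piece 3:q rests on {1:p}
piece 4:p rests on {3:q}
minimal pieces: {0:u, 1:p}
ways to finish when only these pieces remain (= sum over removing one remaining piece with nothing left below it):
  1 left: {2}→1  {4}→1
  2 left: {0,2}→1  {2,4}→2  {3,4}→1
  3 left: {0,2,4}→3  {1,3,4}→1  {2,3,4}→3
  placing 0:u first → 4 extensions
  placing 1:p first → 6 extensions
total linear extensions = 10

10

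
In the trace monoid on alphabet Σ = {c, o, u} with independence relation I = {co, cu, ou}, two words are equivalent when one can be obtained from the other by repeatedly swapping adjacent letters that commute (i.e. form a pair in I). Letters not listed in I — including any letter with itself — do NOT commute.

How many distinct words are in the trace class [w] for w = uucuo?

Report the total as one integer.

20

0(u) covers ∅
1(u) covers 0:u
2(c) covers ∅
3(u) covers 1:u
4(o) covers ∅
floor of heap: 0:u, 2:c, 4:o
completions by unplaced set U, small U first (add the entries for U minus each lowest piece of U):
  |U|=1: {2}:1  {3}:1  {4}:1
  |U|=2: {1,3}:1  {2,3}:2  {2,4}:2  {3,4}:2
  |U|=3: {0,1,3}:1  {1,2,3}:3  {1,3,4}:3  {2,3,4}:6
  start at 0(u): 12
  start at 2(c): 4
  start at 4(o): 4
sum over floor = 20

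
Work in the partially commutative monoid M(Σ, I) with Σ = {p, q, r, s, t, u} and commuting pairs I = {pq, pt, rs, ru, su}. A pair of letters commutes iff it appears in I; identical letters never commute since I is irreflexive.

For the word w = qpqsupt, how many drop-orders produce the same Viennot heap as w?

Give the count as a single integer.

piece 0:q — minimal
piece 1:p — minimal
piece 2:q rests on {0:q}
piece 3:s rests on {1:p, 2:q}
piece 4:u rests on {1:p, 2:q}
piece 5:p rests on {3:s, 4:u}
piece 6:t rests on {3:s, 4:u}
minimal pieces: {0:q, 1:p}
ways to finish when only these pieces remain (= sum over removing one remaining piece with nothing left below it):
  1 left: {5}→1  {6}→1
  2 left: {5,6}→2
  3 left: {3,5,6}→2  {4,5,6}→2
  4 left: {3,4,5,6}→4
  5 left: {1,3,4,5,6}→4  {2,3,4,5,6}→4
  placing 0:q first → 8 extensions
  placing 1:p first → 4 extensions
total linear extensions = 12

12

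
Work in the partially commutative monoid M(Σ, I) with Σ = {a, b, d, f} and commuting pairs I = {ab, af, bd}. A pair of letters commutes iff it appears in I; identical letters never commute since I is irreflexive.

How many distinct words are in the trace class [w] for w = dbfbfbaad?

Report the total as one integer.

61

drop 0:d onto floor
drop 1:b onto floor
drop 2:f onto {0:d, 1:b}
drop 3:b onto {2:f}
drop 4:f onto {3:b}
drop 5:b onto {4:f}
drop 6:a onto {0:d}
drop 7:a onto {6:a}
drop 8:d onto {4:f, 7:a}
ground layer = {0:d, 1:b}
drop-orders for the pieces not yet dropped (sum over which currently-grounded one goes next):
  1 to go: {5} 1  {8} 1
  2 to go: {5,8} 2  {7,8} 1
  3 to go: {4,5,8} 2  {5,7,8} 3  {6,7,8} 1
  4 to go: {3,4,5,8} 2  {4,5,7,8} 5  {5,6,7,8} 4
  5 to go: {2,3,4,5,8} 2  {3,4,5,7,8} 7  {4,5,6,7,8} 9
  6 to go: {1,2,3,4,5,8} 2  {2,3,4,5,7,8} 9  {3,4,5,6,7,8} 16
  7 to go: {1,2,3,4,5,7,8} 11  {2,3,4,5,6,7,8} 25
  if 0:d drops first: 36 orders
  if 1:b drops first: 25 orders
heap linearizations: 61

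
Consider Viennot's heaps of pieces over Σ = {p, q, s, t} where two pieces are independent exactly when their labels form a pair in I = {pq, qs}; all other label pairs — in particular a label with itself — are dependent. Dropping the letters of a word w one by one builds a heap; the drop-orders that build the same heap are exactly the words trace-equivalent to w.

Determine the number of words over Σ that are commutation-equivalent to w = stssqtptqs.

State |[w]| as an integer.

drop 0:s onto floor
drop 1:t onto {0:s}
drop 2:s onto {1:t}
drop 3:s onto {2:s}
drop 4:q onto {1:t}
drop 5:t onto {3:s, 4:q}
drop 6:p onto {5:t}
drop 7:t onto {6:p}
drop 8:q onto {7:t}
drop 9:s onto {7:t}
ground layer = {0:s}
drop-orders for the pieces not yet dropped (sum over which currently-grounded one goes next):
  1 to go: {8} 1  {9} 1
  2 to go: {8,9} 2
  3 to go: {7,8,9} 2
  4 to go: {6,7,8,9} 2
  5 to go: {5,6,7,8,9} 2
  6 to go: {3,5,6,7,8,9} 2  {4,5,6,7,8,9} 2
  7 to go: {2,3,5,6,7,8,9} 2  {3,4,5,6,7,8,9} 4
  8 to go: {2,3,4,5,6,7,8,9} 6
  if 0:s drops first: 6 orders

6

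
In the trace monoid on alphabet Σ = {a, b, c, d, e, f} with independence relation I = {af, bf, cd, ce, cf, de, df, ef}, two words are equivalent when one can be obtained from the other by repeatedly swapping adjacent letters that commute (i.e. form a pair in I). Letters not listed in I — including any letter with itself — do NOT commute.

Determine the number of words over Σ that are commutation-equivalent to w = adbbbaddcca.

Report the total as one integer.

6

piece 0:a — minimal
piece 1:d rests on {0:a}
piece 2:b rests on {1:d}
piece 3:b rests on {2:b}
piece 4:b rests on {3:b}
piece 5:a rests on {4:b}
piece 6:d rests on {5:a}
piece 7:d rests on {6:d}
piece 8:c rests on {5:a}
piece 9:c rests on {8:c}
piece 10:a rests on {7:d, 9:c}
minimal pieces: {0:a}
ways to finish when only these pieces remain (= sum over removing one remaining piece with nothing left below it):
  1 left: {10}→1
  2 left: {7,10}→1  {9,10}→1
  3 left: {6,7,10}→1  {7,9,10}→2  {8,9,10}→1
  4 left: {6,7,9,10}→3  {7,8,9,10}→3
  5 left: {6,7,8,9,10}→6
  6 left: {5,6,7,8,9,10}→6
  7 left: {4,5,6,7,8,9,10}→6
  8 left: {3,4,5,6,7,8,9,10}→6
  9 left: {2,3,4,5,6,7,8,9,10}→6
  placing 0:a first → 6 extensions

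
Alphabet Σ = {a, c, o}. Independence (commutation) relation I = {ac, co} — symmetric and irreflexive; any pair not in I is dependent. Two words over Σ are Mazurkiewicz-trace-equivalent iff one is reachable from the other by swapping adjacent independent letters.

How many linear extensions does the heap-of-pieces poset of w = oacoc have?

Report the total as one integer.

10

0(o) covers ∅
1(a) covers 0:o
2(c) covers ∅
3(o) covers 1:a
4(c) covers 2:c
floor of heap: 0:o, 2:c
completions by unplaced set U, small U first (add the entries for U minus each lowest piece of U):
  |U|=1: {3}:1  {4}:1
  |U|=2: {1,3}:1  {2,4}:1  {3,4}:2
  |U|=3: {0,1,3}:1  {1,3,4}:3  {2,3,4}:3
  start at 0(o): 6
  start at 2(c): 4
sum over floor = 10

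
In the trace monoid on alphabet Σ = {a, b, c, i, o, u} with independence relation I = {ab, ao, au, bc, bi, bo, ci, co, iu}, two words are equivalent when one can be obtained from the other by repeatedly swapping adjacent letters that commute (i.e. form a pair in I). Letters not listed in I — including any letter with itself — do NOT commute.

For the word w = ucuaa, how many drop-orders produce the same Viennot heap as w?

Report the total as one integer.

3

#0=u has no predecessor
#1=c depends on [0:u]
#2=u depends on [1:c]
#3=a depends on [1:c]
#4=a depends on [3:a]
sources: [0:u]
N(rest) = Σ N(rest − s) over sources s of rest; N(one piece) = 1:
  size 1 → [2]=1  [4]=1
  size 2 → [2,4]=2  [3,4]=1
  size 3 → [2,3,4]=3
  first=0(u) contributes 3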